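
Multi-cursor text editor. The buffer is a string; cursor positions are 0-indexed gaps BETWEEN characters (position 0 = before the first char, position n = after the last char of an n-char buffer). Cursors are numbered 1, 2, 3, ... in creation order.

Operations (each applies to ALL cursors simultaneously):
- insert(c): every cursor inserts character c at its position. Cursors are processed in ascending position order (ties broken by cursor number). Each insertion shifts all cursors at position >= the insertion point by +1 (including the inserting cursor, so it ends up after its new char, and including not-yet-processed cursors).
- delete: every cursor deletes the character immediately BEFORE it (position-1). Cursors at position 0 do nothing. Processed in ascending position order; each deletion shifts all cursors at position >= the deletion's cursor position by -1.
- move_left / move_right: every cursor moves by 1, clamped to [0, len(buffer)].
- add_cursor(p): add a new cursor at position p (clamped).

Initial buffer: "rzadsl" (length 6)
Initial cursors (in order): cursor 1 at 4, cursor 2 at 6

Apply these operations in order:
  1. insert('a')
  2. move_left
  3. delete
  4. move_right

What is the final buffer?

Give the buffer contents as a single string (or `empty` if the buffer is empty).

After op 1 (insert('a')): buffer="rzadasla" (len 8), cursors c1@5 c2@8, authorship ....1..2
After op 2 (move_left): buffer="rzadasla" (len 8), cursors c1@4 c2@7, authorship ....1..2
After op 3 (delete): buffer="rzaasa" (len 6), cursors c1@3 c2@5, authorship ...1.2
After op 4 (move_right): buffer="rzaasa" (len 6), cursors c1@4 c2@6, authorship ...1.2

Answer: rzaasa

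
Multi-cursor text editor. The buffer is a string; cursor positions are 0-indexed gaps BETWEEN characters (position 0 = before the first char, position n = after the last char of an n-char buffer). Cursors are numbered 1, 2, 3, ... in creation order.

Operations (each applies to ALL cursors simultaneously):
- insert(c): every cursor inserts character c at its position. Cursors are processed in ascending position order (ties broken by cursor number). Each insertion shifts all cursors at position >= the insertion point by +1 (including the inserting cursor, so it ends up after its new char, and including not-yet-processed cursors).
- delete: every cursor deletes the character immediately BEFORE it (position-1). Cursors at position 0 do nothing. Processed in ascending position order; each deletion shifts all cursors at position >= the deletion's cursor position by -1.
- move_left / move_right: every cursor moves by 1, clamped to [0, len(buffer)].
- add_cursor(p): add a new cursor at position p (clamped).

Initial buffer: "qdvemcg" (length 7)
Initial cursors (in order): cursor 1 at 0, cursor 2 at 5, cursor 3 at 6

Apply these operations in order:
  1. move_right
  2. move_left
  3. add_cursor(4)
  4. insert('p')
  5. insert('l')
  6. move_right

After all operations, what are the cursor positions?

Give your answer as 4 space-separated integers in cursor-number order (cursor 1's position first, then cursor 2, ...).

After op 1 (move_right): buffer="qdvemcg" (len 7), cursors c1@1 c2@6 c3@7, authorship .......
After op 2 (move_left): buffer="qdvemcg" (len 7), cursors c1@0 c2@5 c3@6, authorship .......
After op 3 (add_cursor(4)): buffer="qdvemcg" (len 7), cursors c1@0 c4@4 c2@5 c3@6, authorship .......
After op 4 (insert('p')): buffer="pqdvepmpcpg" (len 11), cursors c1@1 c4@6 c2@8 c3@10, authorship 1....4.2.3.
After op 5 (insert('l')): buffer="plqdveplmplcplg" (len 15), cursors c1@2 c4@8 c2@11 c3@14, authorship 11....44.22.33.
After op 6 (move_right): buffer="plqdveplmplcplg" (len 15), cursors c1@3 c4@9 c2@12 c3@15, authorship 11....44.22.33.

Answer: 3 12 15 9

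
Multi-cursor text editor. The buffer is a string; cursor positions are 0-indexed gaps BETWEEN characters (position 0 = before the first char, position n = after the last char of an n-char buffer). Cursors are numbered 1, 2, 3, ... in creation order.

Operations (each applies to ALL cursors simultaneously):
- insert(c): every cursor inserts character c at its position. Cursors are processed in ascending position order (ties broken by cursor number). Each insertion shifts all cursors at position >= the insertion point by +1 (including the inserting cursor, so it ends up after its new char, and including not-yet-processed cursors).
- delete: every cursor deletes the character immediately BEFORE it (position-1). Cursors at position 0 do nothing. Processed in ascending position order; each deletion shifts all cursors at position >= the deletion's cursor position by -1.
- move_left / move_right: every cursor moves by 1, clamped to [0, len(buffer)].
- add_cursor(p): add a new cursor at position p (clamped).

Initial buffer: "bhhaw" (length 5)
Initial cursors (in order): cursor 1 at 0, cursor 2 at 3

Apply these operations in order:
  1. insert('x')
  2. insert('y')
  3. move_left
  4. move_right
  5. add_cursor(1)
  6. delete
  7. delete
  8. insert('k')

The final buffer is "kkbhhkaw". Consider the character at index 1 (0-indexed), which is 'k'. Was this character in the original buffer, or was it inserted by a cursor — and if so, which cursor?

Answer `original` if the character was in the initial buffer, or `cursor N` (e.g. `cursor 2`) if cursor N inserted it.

After op 1 (insert('x')): buffer="xbhhxaw" (len 7), cursors c1@1 c2@5, authorship 1...2..
After op 2 (insert('y')): buffer="xybhhxyaw" (len 9), cursors c1@2 c2@7, authorship 11...22..
After op 3 (move_left): buffer="xybhhxyaw" (len 9), cursors c1@1 c2@6, authorship 11...22..
After op 4 (move_right): buffer="xybhhxyaw" (len 9), cursors c1@2 c2@7, authorship 11...22..
After op 5 (add_cursor(1)): buffer="xybhhxyaw" (len 9), cursors c3@1 c1@2 c2@7, authorship 11...22..
After op 6 (delete): buffer="bhhxaw" (len 6), cursors c1@0 c3@0 c2@4, authorship ...2..
After op 7 (delete): buffer="bhhaw" (len 5), cursors c1@0 c3@0 c2@3, authorship .....
After op 8 (insert('k')): buffer="kkbhhkaw" (len 8), cursors c1@2 c3@2 c2@6, authorship 13...2..
Authorship (.=original, N=cursor N): 1 3 . . . 2 . .
Index 1: author = 3

Answer: cursor 3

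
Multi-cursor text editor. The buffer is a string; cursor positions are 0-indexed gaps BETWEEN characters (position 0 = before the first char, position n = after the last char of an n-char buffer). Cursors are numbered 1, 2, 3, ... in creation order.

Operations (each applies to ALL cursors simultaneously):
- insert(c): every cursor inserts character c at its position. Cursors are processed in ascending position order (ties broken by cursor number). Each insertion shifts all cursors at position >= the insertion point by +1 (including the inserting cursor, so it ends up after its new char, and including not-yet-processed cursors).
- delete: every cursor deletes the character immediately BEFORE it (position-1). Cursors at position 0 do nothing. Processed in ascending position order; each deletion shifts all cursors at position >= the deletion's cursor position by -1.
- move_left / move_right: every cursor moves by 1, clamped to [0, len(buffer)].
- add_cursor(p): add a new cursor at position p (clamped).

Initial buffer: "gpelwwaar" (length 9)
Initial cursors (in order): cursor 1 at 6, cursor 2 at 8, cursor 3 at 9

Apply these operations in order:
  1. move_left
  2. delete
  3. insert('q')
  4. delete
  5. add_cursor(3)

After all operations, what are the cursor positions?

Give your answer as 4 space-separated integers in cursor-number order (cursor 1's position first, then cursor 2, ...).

After op 1 (move_left): buffer="gpelwwaar" (len 9), cursors c1@5 c2@7 c3@8, authorship .........
After op 2 (delete): buffer="gpelwr" (len 6), cursors c1@4 c2@5 c3@5, authorship ......
After op 3 (insert('q')): buffer="gpelqwqqr" (len 9), cursors c1@5 c2@8 c3@8, authorship ....1.23.
After op 4 (delete): buffer="gpelwr" (len 6), cursors c1@4 c2@5 c3@5, authorship ......
After op 5 (add_cursor(3)): buffer="gpelwr" (len 6), cursors c4@3 c1@4 c2@5 c3@5, authorship ......

Answer: 4 5 5 3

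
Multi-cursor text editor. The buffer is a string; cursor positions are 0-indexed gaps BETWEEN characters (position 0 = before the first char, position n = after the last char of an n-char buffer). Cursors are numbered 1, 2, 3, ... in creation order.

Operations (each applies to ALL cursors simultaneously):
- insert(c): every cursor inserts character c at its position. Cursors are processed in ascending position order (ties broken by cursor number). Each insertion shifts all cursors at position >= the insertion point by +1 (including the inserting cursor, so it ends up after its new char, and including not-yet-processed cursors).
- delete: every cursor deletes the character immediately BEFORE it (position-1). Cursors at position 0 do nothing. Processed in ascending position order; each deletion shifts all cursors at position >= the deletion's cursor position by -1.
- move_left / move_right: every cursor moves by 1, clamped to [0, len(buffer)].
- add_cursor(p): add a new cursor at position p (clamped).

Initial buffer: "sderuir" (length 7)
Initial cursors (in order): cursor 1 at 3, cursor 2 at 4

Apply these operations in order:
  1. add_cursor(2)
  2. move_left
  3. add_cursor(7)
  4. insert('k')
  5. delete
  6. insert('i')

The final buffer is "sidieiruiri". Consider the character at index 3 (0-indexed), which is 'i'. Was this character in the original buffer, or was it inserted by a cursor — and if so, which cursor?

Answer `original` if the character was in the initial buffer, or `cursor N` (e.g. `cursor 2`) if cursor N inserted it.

Answer: cursor 1

Derivation:
After op 1 (add_cursor(2)): buffer="sderuir" (len 7), cursors c3@2 c1@3 c2@4, authorship .......
After op 2 (move_left): buffer="sderuir" (len 7), cursors c3@1 c1@2 c2@3, authorship .......
After op 3 (add_cursor(7)): buffer="sderuir" (len 7), cursors c3@1 c1@2 c2@3 c4@7, authorship .......
After op 4 (insert('k')): buffer="skdkekruirk" (len 11), cursors c3@2 c1@4 c2@6 c4@11, authorship .3.1.2....4
After op 5 (delete): buffer="sderuir" (len 7), cursors c3@1 c1@2 c2@3 c4@7, authorship .......
After op 6 (insert('i')): buffer="sidieiruiri" (len 11), cursors c3@2 c1@4 c2@6 c4@11, authorship .3.1.2....4
Authorship (.=original, N=cursor N): . 3 . 1 . 2 . . . . 4
Index 3: author = 1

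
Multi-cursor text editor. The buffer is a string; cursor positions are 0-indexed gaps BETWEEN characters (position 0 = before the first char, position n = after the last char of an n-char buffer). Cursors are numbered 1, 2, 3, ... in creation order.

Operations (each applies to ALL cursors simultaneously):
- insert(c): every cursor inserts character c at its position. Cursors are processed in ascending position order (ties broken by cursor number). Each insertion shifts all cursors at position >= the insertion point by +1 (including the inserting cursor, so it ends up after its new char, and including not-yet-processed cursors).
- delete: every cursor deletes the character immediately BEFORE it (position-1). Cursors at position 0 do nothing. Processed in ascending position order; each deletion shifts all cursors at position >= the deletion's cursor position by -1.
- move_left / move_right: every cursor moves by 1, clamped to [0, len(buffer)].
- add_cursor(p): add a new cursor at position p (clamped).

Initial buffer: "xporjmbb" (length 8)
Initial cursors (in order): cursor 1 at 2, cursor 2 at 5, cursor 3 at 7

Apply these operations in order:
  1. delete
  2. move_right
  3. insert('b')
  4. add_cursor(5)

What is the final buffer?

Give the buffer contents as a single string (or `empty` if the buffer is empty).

Answer: xobrmbbb

Derivation:
After op 1 (delete): buffer="xormb" (len 5), cursors c1@1 c2@3 c3@4, authorship .....
After op 2 (move_right): buffer="xormb" (len 5), cursors c1@2 c2@4 c3@5, authorship .....
After op 3 (insert('b')): buffer="xobrmbbb" (len 8), cursors c1@3 c2@6 c3@8, authorship ..1..2.3
After op 4 (add_cursor(5)): buffer="xobrmbbb" (len 8), cursors c1@3 c4@5 c2@6 c3@8, authorship ..1..2.3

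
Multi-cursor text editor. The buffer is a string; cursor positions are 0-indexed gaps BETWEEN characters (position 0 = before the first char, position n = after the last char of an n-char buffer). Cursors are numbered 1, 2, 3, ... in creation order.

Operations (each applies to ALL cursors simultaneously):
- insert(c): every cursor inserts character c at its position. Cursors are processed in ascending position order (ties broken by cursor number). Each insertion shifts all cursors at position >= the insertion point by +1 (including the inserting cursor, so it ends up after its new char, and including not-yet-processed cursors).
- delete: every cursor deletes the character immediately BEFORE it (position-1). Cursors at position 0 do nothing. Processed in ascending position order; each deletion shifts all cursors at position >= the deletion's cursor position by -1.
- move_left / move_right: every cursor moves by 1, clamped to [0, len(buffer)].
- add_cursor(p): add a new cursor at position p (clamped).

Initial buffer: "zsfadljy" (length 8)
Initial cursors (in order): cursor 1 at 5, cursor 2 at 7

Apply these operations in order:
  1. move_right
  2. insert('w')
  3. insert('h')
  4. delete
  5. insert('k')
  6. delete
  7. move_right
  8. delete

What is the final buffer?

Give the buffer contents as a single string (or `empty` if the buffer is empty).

After op 1 (move_right): buffer="zsfadljy" (len 8), cursors c1@6 c2@8, authorship ........
After op 2 (insert('w')): buffer="zsfadlwjyw" (len 10), cursors c1@7 c2@10, authorship ......1..2
After op 3 (insert('h')): buffer="zsfadlwhjywh" (len 12), cursors c1@8 c2@12, authorship ......11..22
After op 4 (delete): buffer="zsfadlwjyw" (len 10), cursors c1@7 c2@10, authorship ......1..2
After op 5 (insert('k')): buffer="zsfadlwkjywk" (len 12), cursors c1@8 c2@12, authorship ......11..22
After op 6 (delete): buffer="zsfadlwjyw" (len 10), cursors c1@7 c2@10, authorship ......1..2
After op 7 (move_right): buffer="zsfadlwjyw" (len 10), cursors c1@8 c2@10, authorship ......1..2
After op 8 (delete): buffer="zsfadlwy" (len 8), cursors c1@7 c2@8, authorship ......1.

Answer: zsfadlwy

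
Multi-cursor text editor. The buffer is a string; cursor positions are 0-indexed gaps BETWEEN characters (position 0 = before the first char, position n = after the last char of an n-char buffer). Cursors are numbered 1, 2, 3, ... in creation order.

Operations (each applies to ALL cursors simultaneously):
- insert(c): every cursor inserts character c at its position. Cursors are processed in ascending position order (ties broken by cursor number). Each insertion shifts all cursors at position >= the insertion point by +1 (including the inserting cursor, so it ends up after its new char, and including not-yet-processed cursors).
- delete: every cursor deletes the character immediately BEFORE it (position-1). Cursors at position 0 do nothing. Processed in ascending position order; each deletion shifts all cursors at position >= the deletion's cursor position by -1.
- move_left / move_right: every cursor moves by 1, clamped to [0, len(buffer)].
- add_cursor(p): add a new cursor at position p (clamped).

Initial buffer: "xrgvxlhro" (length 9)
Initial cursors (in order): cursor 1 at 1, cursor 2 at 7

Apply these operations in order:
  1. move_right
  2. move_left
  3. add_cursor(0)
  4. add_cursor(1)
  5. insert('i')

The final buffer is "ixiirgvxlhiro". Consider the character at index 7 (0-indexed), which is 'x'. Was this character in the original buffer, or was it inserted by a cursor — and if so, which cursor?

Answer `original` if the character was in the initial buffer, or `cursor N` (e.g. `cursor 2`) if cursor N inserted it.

After op 1 (move_right): buffer="xrgvxlhro" (len 9), cursors c1@2 c2@8, authorship .........
After op 2 (move_left): buffer="xrgvxlhro" (len 9), cursors c1@1 c2@7, authorship .........
After op 3 (add_cursor(0)): buffer="xrgvxlhro" (len 9), cursors c3@0 c1@1 c2@7, authorship .........
After op 4 (add_cursor(1)): buffer="xrgvxlhro" (len 9), cursors c3@0 c1@1 c4@1 c2@7, authorship .........
After op 5 (insert('i')): buffer="ixiirgvxlhiro" (len 13), cursors c3@1 c1@4 c4@4 c2@11, authorship 3.14......2..
Authorship (.=original, N=cursor N): 3 . 1 4 . . . . . . 2 . .
Index 7: author = original

Answer: original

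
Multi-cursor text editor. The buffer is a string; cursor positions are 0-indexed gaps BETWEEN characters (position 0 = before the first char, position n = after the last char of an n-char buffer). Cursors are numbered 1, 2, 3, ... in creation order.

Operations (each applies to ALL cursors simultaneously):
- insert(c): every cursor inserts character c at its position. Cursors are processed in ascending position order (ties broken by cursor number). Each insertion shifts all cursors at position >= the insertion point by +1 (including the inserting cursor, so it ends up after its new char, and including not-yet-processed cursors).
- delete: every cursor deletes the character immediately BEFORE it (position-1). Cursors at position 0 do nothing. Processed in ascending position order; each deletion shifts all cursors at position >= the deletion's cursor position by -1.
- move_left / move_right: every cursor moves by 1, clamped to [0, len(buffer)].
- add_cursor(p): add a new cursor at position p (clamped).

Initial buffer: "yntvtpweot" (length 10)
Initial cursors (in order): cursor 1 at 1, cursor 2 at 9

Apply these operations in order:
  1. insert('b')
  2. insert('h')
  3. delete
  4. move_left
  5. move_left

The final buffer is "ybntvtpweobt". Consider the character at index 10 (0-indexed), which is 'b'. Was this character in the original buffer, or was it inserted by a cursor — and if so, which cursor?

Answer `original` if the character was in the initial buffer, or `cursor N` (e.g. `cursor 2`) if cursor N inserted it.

Answer: cursor 2

Derivation:
After op 1 (insert('b')): buffer="ybntvtpweobt" (len 12), cursors c1@2 c2@11, authorship .1........2.
After op 2 (insert('h')): buffer="ybhntvtpweobht" (len 14), cursors c1@3 c2@13, authorship .11........22.
After op 3 (delete): buffer="ybntvtpweobt" (len 12), cursors c1@2 c2@11, authorship .1........2.
After op 4 (move_left): buffer="ybntvtpweobt" (len 12), cursors c1@1 c2@10, authorship .1........2.
After op 5 (move_left): buffer="ybntvtpweobt" (len 12), cursors c1@0 c2@9, authorship .1........2.
Authorship (.=original, N=cursor N): . 1 . . . . . . . . 2 .
Index 10: author = 2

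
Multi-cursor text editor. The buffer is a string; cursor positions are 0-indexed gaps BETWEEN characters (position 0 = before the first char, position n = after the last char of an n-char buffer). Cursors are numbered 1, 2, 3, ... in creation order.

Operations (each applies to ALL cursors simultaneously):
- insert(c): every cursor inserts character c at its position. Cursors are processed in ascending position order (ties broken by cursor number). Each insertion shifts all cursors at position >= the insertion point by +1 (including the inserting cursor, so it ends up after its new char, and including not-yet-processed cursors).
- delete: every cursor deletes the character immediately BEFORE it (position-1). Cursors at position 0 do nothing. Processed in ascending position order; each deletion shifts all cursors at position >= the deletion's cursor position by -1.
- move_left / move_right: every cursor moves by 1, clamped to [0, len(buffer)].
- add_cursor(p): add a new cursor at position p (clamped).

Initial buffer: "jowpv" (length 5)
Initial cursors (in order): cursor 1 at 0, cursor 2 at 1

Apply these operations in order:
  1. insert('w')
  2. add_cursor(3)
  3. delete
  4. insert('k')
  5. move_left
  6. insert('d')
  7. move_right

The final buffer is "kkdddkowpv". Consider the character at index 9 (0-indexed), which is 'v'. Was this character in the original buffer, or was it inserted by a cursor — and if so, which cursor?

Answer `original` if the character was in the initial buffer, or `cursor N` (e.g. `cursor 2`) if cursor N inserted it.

After op 1 (insert('w')): buffer="wjwowpv" (len 7), cursors c1@1 c2@3, authorship 1.2....
After op 2 (add_cursor(3)): buffer="wjwowpv" (len 7), cursors c1@1 c2@3 c3@3, authorship 1.2....
After op 3 (delete): buffer="owpv" (len 4), cursors c1@0 c2@0 c3@0, authorship ....
After op 4 (insert('k')): buffer="kkkowpv" (len 7), cursors c1@3 c2@3 c3@3, authorship 123....
After op 5 (move_left): buffer="kkkowpv" (len 7), cursors c1@2 c2@2 c3@2, authorship 123....
After op 6 (insert('d')): buffer="kkdddkowpv" (len 10), cursors c1@5 c2@5 c3@5, authorship 121233....
After op 7 (move_right): buffer="kkdddkowpv" (len 10), cursors c1@6 c2@6 c3@6, authorship 121233....
Authorship (.=original, N=cursor N): 1 2 1 2 3 3 . . . .
Index 9: author = original

Answer: original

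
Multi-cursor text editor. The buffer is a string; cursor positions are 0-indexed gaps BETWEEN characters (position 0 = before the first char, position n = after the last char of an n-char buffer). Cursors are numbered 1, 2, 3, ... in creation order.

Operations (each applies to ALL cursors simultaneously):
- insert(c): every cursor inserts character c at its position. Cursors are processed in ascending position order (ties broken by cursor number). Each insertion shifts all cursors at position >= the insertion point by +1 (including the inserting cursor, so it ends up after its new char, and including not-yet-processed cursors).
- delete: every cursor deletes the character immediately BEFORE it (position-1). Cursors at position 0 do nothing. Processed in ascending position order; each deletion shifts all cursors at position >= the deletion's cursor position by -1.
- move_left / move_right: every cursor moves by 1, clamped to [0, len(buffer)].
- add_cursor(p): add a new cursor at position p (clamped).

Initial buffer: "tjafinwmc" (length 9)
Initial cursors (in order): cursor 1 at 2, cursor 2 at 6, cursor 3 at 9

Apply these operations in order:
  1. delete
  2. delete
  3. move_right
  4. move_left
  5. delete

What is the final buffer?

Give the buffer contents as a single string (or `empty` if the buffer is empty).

After op 1 (delete): buffer="tafiwm" (len 6), cursors c1@1 c2@4 c3@6, authorship ......
After op 2 (delete): buffer="afw" (len 3), cursors c1@0 c2@2 c3@3, authorship ...
After op 3 (move_right): buffer="afw" (len 3), cursors c1@1 c2@3 c3@3, authorship ...
After op 4 (move_left): buffer="afw" (len 3), cursors c1@0 c2@2 c3@2, authorship ...
After op 5 (delete): buffer="w" (len 1), cursors c1@0 c2@0 c3@0, authorship .

Answer: w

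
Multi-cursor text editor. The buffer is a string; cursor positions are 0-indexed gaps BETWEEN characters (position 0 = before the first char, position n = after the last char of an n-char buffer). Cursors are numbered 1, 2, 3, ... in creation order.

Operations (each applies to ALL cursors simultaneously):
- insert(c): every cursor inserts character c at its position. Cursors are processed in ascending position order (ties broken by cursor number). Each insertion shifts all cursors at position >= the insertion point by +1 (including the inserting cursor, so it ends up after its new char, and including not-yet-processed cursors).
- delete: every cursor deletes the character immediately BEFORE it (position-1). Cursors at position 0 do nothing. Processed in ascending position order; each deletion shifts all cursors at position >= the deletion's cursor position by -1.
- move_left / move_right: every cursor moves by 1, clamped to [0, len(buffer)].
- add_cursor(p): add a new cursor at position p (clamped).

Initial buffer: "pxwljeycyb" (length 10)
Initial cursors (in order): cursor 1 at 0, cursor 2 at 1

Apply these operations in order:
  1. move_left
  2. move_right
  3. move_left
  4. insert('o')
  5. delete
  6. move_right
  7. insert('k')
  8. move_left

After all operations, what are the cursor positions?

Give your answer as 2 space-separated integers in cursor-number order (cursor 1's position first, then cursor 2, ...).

After op 1 (move_left): buffer="pxwljeycyb" (len 10), cursors c1@0 c2@0, authorship ..........
After op 2 (move_right): buffer="pxwljeycyb" (len 10), cursors c1@1 c2@1, authorship ..........
After op 3 (move_left): buffer="pxwljeycyb" (len 10), cursors c1@0 c2@0, authorship ..........
After op 4 (insert('o')): buffer="oopxwljeycyb" (len 12), cursors c1@2 c2@2, authorship 12..........
After op 5 (delete): buffer="pxwljeycyb" (len 10), cursors c1@0 c2@0, authorship ..........
After op 6 (move_right): buffer="pxwljeycyb" (len 10), cursors c1@1 c2@1, authorship ..........
After op 7 (insert('k')): buffer="pkkxwljeycyb" (len 12), cursors c1@3 c2@3, authorship .12.........
After op 8 (move_left): buffer="pkkxwljeycyb" (len 12), cursors c1@2 c2@2, authorship .12.........

Answer: 2 2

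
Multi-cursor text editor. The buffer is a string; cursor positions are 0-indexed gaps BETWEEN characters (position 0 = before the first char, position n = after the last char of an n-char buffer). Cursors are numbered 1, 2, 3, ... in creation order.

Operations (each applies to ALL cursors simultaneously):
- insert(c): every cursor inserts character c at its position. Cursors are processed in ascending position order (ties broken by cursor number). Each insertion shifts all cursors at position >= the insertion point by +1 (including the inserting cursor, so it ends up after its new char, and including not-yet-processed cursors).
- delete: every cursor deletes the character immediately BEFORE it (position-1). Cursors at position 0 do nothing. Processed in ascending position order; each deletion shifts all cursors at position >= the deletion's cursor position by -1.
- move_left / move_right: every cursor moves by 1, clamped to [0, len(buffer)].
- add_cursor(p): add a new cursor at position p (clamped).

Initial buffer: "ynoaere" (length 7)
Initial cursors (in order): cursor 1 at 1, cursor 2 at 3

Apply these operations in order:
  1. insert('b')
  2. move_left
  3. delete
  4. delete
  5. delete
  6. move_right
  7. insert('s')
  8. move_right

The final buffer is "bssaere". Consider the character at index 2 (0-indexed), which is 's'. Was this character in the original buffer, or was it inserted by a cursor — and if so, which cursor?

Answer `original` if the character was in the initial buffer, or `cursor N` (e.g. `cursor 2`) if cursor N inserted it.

Answer: cursor 2

Derivation:
After op 1 (insert('b')): buffer="ybnobaere" (len 9), cursors c1@2 c2@5, authorship .1..2....
After op 2 (move_left): buffer="ybnobaere" (len 9), cursors c1@1 c2@4, authorship .1..2....
After op 3 (delete): buffer="bnbaere" (len 7), cursors c1@0 c2@2, authorship 1.2....
After op 4 (delete): buffer="bbaere" (len 6), cursors c1@0 c2@1, authorship 12....
After op 5 (delete): buffer="baere" (len 5), cursors c1@0 c2@0, authorship 2....
After op 6 (move_right): buffer="baere" (len 5), cursors c1@1 c2@1, authorship 2....
After op 7 (insert('s')): buffer="bssaere" (len 7), cursors c1@3 c2@3, authorship 212....
After op 8 (move_right): buffer="bssaere" (len 7), cursors c1@4 c2@4, authorship 212....
Authorship (.=original, N=cursor N): 2 1 2 . . . .
Index 2: author = 2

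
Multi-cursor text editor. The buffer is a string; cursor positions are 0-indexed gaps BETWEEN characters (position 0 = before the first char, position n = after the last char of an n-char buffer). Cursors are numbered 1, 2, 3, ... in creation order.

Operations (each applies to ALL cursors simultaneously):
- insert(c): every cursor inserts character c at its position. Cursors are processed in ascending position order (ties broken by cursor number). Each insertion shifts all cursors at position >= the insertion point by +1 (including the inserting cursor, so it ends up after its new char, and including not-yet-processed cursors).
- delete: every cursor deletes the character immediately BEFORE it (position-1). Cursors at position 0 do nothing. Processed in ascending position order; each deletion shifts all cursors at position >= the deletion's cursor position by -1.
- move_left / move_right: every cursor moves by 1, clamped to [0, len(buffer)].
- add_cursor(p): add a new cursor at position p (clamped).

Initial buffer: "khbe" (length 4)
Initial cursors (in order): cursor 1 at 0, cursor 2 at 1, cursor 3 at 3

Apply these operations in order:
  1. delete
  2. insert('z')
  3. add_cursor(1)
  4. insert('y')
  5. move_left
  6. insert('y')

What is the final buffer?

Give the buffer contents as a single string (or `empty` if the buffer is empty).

Answer: zyyzyyyyhzyye

Derivation:
After op 1 (delete): buffer="he" (len 2), cursors c1@0 c2@0 c3@1, authorship ..
After op 2 (insert('z')): buffer="zzhze" (len 5), cursors c1@2 c2@2 c3@4, authorship 12.3.
After op 3 (add_cursor(1)): buffer="zzhze" (len 5), cursors c4@1 c1@2 c2@2 c3@4, authorship 12.3.
After op 4 (insert('y')): buffer="zyzyyhzye" (len 9), cursors c4@2 c1@5 c2@5 c3@8, authorship 14212.33.
After op 5 (move_left): buffer="zyzyyhzye" (len 9), cursors c4@1 c1@4 c2@4 c3@7, authorship 14212.33.
After op 6 (insert('y')): buffer="zyyzyyyyhzyye" (len 13), cursors c4@2 c1@7 c2@7 c3@11, authorship 14421122.333.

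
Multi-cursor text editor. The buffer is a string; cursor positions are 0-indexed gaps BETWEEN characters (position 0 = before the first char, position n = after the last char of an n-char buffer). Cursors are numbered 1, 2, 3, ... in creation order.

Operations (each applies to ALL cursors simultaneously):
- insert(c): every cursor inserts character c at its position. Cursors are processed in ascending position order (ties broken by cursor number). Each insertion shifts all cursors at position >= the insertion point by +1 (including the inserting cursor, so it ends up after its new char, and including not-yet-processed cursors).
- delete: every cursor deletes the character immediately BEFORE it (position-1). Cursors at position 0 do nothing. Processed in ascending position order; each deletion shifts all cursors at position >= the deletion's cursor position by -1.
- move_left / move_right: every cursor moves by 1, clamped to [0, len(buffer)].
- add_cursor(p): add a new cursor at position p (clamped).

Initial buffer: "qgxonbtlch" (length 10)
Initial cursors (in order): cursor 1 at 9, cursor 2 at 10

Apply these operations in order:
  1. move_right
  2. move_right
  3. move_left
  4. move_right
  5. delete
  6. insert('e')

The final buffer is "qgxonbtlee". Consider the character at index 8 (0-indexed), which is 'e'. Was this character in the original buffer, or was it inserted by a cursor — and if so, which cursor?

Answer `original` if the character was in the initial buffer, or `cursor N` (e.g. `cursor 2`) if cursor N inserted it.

After op 1 (move_right): buffer="qgxonbtlch" (len 10), cursors c1@10 c2@10, authorship ..........
After op 2 (move_right): buffer="qgxonbtlch" (len 10), cursors c1@10 c2@10, authorship ..........
After op 3 (move_left): buffer="qgxonbtlch" (len 10), cursors c1@9 c2@9, authorship ..........
After op 4 (move_right): buffer="qgxonbtlch" (len 10), cursors c1@10 c2@10, authorship ..........
After op 5 (delete): buffer="qgxonbtl" (len 8), cursors c1@8 c2@8, authorship ........
After op 6 (insert('e')): buffer="qgxonbtlee" (len 10), cursors c1@10 c2@10, authorship ........12
Authorship (.=original, N=cursor N): . . . . . . . . 1 2
Index 8: author = 1

Answer: cursor 1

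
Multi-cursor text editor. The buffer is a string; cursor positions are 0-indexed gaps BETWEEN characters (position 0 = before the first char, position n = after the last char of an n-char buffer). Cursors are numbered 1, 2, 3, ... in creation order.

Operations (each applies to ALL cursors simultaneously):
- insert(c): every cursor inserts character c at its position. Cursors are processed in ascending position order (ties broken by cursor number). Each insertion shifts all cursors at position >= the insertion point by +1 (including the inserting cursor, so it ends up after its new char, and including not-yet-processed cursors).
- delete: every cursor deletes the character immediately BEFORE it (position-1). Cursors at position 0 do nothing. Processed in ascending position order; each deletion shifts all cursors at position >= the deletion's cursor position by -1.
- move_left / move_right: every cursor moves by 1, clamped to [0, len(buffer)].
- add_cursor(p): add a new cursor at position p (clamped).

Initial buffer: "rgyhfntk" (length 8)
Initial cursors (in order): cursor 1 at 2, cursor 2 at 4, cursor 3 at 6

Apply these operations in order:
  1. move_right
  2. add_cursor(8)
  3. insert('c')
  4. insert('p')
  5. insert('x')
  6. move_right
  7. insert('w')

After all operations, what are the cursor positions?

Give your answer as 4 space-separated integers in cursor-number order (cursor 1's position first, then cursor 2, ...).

After op 1 (move_right): buffer="rgyhfntk" (len 8), cursors c1@3 c2@5 c3@7, authorship ........
After op 2 (add_cursor(8)): buffer="rgyhfntk" (len 8), cursors c1@3 c2@5 c3@7 c4@8, authorship ........
After op 3 (insert('c')): buffer="rgychfcntckc" (len 12), cursors c1@4 c2@7 c3@10 c4@12, authorship ...1..2..3.4
After op 4 (insert('p')): buffer="rgycphfcpntcpkcp" (len 16), cursors c1@5 c2@9 c3@13 c4@16, authorship ...11..22..33.44
After op 5 (insert('x')): buffer="rgycpxhfcpxntcpxkcpx" (len 20), cursors c1@6 c2@11 c3@16 c4@20, authorship ...111..222..333.444
After op 6 (move_right): buffer="rgycpxhfcpxntcpxkcpx" (len 20), cursors c1@7 c2@12 c3@17 c4@20, authorship ...111..222..333.444
After op 7 (insert('w')): buffer="rgycpxhwfcpxnwtcpxkwcpxw" (len 24), cursors c1@8 c2@14 c3@20 c4@24, authorship ...111.1.222.2.333.34444

Answer: 8 14 20 24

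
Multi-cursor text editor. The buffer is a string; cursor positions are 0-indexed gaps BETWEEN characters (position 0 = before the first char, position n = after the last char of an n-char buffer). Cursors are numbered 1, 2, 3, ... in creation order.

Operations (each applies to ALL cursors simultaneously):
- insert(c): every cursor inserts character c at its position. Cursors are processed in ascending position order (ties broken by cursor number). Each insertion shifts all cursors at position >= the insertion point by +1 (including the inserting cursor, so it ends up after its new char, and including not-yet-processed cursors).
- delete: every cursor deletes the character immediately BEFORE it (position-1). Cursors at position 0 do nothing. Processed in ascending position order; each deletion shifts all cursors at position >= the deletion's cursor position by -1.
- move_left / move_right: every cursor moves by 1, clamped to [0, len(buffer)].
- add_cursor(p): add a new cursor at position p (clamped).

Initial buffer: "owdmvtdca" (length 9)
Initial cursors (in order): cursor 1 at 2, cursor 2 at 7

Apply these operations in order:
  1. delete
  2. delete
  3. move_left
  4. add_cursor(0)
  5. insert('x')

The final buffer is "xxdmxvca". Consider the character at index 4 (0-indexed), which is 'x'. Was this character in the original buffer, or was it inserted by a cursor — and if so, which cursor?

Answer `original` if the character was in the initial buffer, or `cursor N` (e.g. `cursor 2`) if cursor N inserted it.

After op 1 (delete): buffer="odmvtca" (len 7), cursors c1@1 c2@5, authorship .......
After op 2 (delete): buffer="dmvca" (len 5), cursors c1@0 c2@3, authorship .....
After op 3 (move_left): buffer="dmvca" (len 5), cursors c1@0 c2@2, authorship .....
After op 4 (add_cursor(0)): buffer="dmvca" (len 5), cursors c1@0 c3@0 c2@2, authorship .....
After op 5 (insert('x')): buffer="xxdmxvca" (len 8), cursors c1@2 c3@2 c2@5, authorship 13..2...
Authorship (.=original, N=cursor N): 1 3 . . 2 . . .
Index 4: author = 2

Answer: cursor 2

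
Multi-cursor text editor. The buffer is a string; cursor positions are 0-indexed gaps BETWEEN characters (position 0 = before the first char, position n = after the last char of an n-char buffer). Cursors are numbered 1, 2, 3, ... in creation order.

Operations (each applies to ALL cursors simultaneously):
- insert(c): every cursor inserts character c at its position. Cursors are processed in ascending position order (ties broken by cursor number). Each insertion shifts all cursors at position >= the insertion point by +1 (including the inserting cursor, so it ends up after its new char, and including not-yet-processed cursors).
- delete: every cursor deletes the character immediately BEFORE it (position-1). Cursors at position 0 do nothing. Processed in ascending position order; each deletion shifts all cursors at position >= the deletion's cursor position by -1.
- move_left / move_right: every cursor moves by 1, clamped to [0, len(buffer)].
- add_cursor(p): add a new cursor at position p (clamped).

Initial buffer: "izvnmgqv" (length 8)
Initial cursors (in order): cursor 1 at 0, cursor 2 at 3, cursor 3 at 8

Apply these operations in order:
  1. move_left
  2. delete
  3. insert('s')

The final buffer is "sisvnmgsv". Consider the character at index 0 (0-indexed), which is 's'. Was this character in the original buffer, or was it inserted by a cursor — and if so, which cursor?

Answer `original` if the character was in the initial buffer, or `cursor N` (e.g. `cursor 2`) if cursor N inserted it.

After op 1 (move_left): buffer="izvnmgqv" (len 8), cursors c1@0 c2@2 c3@7, authorship ........
After op 2 (delete): buffer="ivnmgv" (len 6), cursors c1@0 c2@1 c3@5, authorship ......
After op 3 (insert('s')): buffer="sisvnmgsv" (len 9), cursors c1@1 c2@3 c3@8, authorship 1.2....3.
Authorship (.=original, N=cursor N): 1 . 2 . . . . 3 .
Index 0: author = 1

Answer: cursor 1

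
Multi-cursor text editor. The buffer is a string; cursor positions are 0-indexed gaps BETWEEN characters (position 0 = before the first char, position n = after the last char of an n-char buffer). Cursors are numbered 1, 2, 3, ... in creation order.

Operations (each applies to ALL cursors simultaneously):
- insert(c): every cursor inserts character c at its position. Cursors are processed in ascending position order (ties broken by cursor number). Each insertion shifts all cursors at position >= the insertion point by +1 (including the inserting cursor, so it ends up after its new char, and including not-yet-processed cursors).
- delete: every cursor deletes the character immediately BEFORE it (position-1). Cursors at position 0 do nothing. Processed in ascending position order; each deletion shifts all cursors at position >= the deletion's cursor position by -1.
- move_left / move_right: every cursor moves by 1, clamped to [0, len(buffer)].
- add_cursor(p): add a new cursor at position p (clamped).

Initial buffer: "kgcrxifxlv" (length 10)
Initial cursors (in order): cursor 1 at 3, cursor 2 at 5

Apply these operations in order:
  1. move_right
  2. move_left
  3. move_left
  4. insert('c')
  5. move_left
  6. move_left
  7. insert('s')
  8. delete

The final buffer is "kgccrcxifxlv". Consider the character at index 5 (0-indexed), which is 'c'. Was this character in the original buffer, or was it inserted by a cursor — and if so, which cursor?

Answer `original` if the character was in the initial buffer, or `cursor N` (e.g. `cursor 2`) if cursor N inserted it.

After op 1 (move_right): buffer="kgcrxifxlv" (len 10), cursors c1@4 c2@6, authorship ..........
After op 2 (move_left): buffer="kgcrxifxlv" (len 10), cursors c1@3 c2@5, authorship ..........
After op 3 (move_left): buffer="kgcrxifxlv" (len 10), cursors c1@2 c2@4, authorship ..........
After op 4 (insert('c')): buffer="kgccrcxifxlv" (len 12), cursors c1@3 c2@6, authorship ..1..2......
After op 5 (move_left): buffer="kgccrcxifxlv" (len 12), cursors c1@2 c2@5, authorship ..1..2......
After op 6 (move_left): buffer="kgccrcxifxlv" (len 12), cursors c1@1 c2@4, authorship ..1..2......
After op 7 (insert('s')): buffer="ksgccsrcxifxlv" (len 14), cursors c1@2 c2@6, authorship .1.1.2.2......
After op 8 (delete): buffer="kgccrcxifxlv" (len 12), cursors c1@1 c2@4, authorship ..1..2......
Authorship (.=original, N=cursor N): . . 1 . . 2 . . . . . .
Index 5: author = 2

Answer: cursor 2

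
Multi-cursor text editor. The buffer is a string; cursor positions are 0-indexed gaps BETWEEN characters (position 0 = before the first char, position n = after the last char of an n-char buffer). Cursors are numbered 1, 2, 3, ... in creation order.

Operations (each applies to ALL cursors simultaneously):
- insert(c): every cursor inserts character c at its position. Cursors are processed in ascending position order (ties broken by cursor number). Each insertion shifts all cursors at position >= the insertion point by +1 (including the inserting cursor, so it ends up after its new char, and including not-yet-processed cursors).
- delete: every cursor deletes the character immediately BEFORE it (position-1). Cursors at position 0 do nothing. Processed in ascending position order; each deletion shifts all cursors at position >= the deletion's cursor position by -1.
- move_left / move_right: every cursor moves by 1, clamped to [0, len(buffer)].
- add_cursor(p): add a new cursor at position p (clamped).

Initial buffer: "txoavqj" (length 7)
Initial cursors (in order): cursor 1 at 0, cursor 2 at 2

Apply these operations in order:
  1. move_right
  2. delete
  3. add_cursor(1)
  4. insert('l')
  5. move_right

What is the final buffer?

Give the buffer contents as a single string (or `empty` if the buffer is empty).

After op 1 (move_right): buffer="txoavqj" (len 7), cursors c1@1 c2@3, authorship .......
After op 2 (delete): buffer="xavqj" (len 5), cursors c1@0 c2@1, authorship .....
After op 3 (add_cursor(1)): buffer="xavqj" (len 5), cursors c1@0 c2@1 c3@1, authorship .....
After op 4 (insert('l')): buffer="lxllavqj" (len 8), cursors c1@1 c2@4 c3@4, authorship 1.23....
After op 5 (move_right): buffer="lxllavqj" (len 8), cursors c1@2 c2@5 c3@5, authorship 1.23....

Answer: lxllavqj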